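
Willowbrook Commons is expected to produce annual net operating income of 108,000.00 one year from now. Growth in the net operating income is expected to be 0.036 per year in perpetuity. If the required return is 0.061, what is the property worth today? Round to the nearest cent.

Growing perpetuity: P = D₁ / (r − g) = 108,000.0000 / (0.061 − 0.036) = 4,320,000.00

4320000.00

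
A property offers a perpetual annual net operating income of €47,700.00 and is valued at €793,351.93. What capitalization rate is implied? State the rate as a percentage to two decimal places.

P = C/r ⇒ r = C/P = €47,700.00/€793,351.93 = 0.060125

6.01%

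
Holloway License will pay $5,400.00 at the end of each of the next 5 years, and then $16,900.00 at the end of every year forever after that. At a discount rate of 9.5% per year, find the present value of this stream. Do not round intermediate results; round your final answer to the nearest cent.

$133738.09

PV of 5-year annuity: $5,400.00 × [1 − (1+0.095)^−5] / 0.095 = 20734.42745
Perpetuity value at year 5: $16,900.00 / 0.095 = 177894.73684
PV of perpetuity: 177894.73684 / (1+0.095)^5 = 113003.65835
Total PV = 20734.42745 + 113003.65835 = 133738.08580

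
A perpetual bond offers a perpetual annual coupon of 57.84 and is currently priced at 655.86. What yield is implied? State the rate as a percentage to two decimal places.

P = C/r ⇒ r = C/P = 57.84/655.86 = 0.088190

8.82%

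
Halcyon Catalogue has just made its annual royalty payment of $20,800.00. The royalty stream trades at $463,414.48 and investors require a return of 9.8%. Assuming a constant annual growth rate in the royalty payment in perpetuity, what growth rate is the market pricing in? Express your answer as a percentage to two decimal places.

P = D₀(1+g)/(r−g) ⇒ P(r−g) = D₀(1+g) ⇒ g(P+D₀) = P·r − D₀
g = (P·r − D₀)/(P + D₀) = ($463,414.48×0.098 − $20,800.00) / ($463,414.48 + $20,800.00) = 0.050834

5.08%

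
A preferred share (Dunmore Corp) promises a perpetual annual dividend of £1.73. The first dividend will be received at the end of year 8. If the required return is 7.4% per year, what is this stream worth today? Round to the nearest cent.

Value at end of year 7: C / r = £1.73 / 0.074 = £23.3784
Discount to today: PV = £23.3784 / (1 + 0.074)^7 = £23.3784 / 1.648276 = £14.18

£14.18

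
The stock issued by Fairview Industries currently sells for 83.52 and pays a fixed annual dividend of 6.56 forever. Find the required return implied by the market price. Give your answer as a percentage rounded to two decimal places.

7.85%

P = C/r ⇒ r = C/P = 6.56/83.52 = 0.078544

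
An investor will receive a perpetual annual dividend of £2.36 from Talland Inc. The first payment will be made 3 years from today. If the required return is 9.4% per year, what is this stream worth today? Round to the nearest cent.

Value at end of year 2: C / r = £2.36 / 0.094 = £25.1064
Discount to today: PV = £25.1064 / (1 + 0.094)^2 = £25.1064 / 1.196836 = £20.98

£20.98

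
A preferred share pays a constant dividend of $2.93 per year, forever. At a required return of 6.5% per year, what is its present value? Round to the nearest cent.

$45.08

Level perpetuity: PV = C / r = $2.93 / 0.065 = $45.08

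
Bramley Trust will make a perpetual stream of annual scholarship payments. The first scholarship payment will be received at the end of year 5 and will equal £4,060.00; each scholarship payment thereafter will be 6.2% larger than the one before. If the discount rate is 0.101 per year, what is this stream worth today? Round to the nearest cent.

£70845.48

Value at end of year 4: C₁ / (r − g) = £4,060.00 / (0.101 − 0.062) = £104,102.5641
Discount to today: PV = £104,102.5641 / (1 + 0.101)^4 = £104,102.5641 / 1.469431 = £70,845.48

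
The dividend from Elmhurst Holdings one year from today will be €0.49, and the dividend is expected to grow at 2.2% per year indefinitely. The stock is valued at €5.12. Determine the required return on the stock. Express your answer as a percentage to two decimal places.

11.77%

P = D₁/(r − g) ⇒ r = D₁/P + g = €0.4900/€5.12 + 0.022 = 0.095703 + 0.022 = 0.117703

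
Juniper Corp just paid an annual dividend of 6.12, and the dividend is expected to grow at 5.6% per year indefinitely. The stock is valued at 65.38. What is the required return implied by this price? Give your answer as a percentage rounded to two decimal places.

15.48%

D₁ = 6.12 × 1.056 = 6.4627
P = D₁/(r − g) ⇒ r = D₁/P + g = 6.4627/65.38 + 0.056 = 0.098849 + 0.056 = 0.154849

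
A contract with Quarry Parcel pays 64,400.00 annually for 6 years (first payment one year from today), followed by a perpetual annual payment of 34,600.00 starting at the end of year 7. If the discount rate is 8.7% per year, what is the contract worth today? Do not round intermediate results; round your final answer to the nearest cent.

PV of 6-year annuity: 64,400.00 × [1 − (1+0.087)^−6] / 0.087 = 291495.49913
Perpetuity value at year 6: 34,600.00 / 0.087 = 397701.14943
PV of perpetuity: 397701.14943 / (1+0.087)^6 = 241090.21356
Total PV = 291495.49913 + 241090.21356 = 532585.71269

532585.71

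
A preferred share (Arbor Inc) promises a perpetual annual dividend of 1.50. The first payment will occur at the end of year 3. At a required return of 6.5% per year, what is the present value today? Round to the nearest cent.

20.35

Value at end of year 2: C / r = 1.50 / 0.065 = 23.0769
Discount to today: PV = 23.0769 / (1 + 0.065)^2 = 23.0769 / 1.134225 = 20.35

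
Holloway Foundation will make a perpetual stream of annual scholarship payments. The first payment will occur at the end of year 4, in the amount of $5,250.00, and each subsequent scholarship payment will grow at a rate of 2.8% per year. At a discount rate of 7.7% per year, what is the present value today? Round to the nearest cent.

$85766.19

Value at end of year 3: C₁ / (r − g) = $5,250.00 / (0.077 − 0.028) = $107,142.8571
Discount to today: PV = $107,142.8571 / (1 + 0.077)^3 = $107,142.8571 / 1.249244 = $85,766.19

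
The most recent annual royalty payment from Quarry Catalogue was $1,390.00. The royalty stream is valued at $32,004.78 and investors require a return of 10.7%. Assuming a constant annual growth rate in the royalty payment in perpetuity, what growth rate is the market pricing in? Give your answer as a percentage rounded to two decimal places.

P = D₀(1+g)/(r−g) ⇒ P(r−g) = D₀(1+g) ⇒ g(P+D₀) = P·r − D₀
g = (P·r − D₀)/(P + D₀) = ($32,004.78×0.107 − $1,390.00) / ($32,004.78 + $1,390.00) = 0.060923

6.09%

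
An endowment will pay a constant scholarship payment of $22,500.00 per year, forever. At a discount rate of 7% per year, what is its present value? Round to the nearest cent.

$321428.57

Level perpetuity: PV = C / r = $22,500.00 / 0.07 = $321,428.57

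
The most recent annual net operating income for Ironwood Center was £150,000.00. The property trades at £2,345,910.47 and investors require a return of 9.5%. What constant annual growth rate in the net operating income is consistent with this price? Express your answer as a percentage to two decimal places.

2.92%

P = D₀(1+g)/(r−g) ⇒ P(r−g) = D₀(1+g) ⇒ g(P+D₀) = P·r − D₀
g = (P·r − D₀)/(P + D₀) = (£2,345,910.47×0.095 − £150,000.00) / (£2,345,910.47 + £150,000.00) = 0.029192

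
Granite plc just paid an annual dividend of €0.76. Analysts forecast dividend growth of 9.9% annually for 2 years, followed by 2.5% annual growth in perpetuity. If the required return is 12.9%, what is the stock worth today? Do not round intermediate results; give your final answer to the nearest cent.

€8.56

D_1 = 0.83524
D_2 = 0.91793
Terminal value at year 2: TV = D_2×(1+g_2)/(r−g_2) = 0.94088/0.104 = 9.04689
P_0 = D_1/(1+r)^1 + D_2/(1+r)^2 + TV/(1+r)^2
    = 0.73981 + 0.72015 + 7.09760 = 8.55755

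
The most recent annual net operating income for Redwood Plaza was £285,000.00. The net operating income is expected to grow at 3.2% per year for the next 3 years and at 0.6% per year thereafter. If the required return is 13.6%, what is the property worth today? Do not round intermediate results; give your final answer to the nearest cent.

£2361284.34

D_1 = 294120.00000
D_2 = 303531.84000
D_3 = 313244.85888
Terminal value at year 3: TV = D_3×(1+g_2)/(r−g_2) = 315124.32803/0.13 = 2424033.29256
P_0 = D_1/(1+r)^1 + D_2/(1+r)^2 + D_3/(1+r)^3 + TV/(1+r)^3
    = 258908.45070 + 235205.56437 + 213672.66059 + 1653497.66581 = 2361284.34148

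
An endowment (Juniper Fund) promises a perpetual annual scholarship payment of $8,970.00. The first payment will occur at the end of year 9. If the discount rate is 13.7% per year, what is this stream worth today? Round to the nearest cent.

Value at end of year 8: C / r = $8,970.00 / 0.137 = $65,474.4526
Discount to today: PV = $65,474.4526 / (1 + 0.137)^8 = $65,474.4526 / 2.793082 = $23,441.65

$23441.65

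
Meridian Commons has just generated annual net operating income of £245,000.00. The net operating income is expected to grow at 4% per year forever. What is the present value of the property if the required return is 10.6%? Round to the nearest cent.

£3860606.06

D₁ = D₀ × (1 + g) = £245,000.00 × 1.04 = £254,800.0000
Growing perpetuity: P = D₁ / (r − g) = £254,800.0000 / (0.106 − 0.04) = £3,860,606.06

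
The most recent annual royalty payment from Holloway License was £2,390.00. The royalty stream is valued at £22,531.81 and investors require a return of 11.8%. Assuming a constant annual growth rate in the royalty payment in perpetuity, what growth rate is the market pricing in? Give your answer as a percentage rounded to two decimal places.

P = D₀(1+g)/(r−g) ⇒ P(r−g) = D₀(1+g) ⇒ g(P+D₀) = P·r − D₀
g = (P·r − D₀)/(P + D₀) = (£22,531.81×0.118 − £2,390.00) / (£22,531.81 + £2,390.00) = 0.010784

1.08%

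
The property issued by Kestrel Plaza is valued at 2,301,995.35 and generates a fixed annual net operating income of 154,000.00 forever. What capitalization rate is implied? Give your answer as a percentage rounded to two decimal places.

6.69%

P = C/r ⇒ r = C/P = 154,000.00/2,301,995.35 = 0.066898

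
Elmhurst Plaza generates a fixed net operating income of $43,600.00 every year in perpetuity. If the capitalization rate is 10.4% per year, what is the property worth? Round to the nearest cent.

$419230.77

Level perpetuity: PV = C / r = $43,600.00 / 0.104 = $419,230.77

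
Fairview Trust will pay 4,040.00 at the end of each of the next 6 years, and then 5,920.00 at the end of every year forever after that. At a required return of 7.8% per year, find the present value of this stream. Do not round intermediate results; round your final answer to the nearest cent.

PV of 6-year annuity: 4,040.00 × [1 − (1+0.078)^−6] / 0.078 = 18790.29280
Perpetuity value at year 6: 5,920.00 / 0.078 = 75897.43590
PV of perpetuity: 75897.43590 / (1+0.078)^6 = 48363.14546
Total PV = 18790.29280 + 48363.14546 = 67153.43826

67153.44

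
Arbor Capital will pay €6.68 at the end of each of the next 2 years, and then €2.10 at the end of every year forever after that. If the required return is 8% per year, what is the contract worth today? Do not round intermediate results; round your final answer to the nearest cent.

€34.42

PV of 2-year annuity: €6.68 × [1 − (1+0.08)^−2] / 0.08 = 11.91221
Perpetuity value at year 2: €2.10 / 0.08 = 26.25000
PV of perpetuity: 26.25000 / (1+0.08)^2 = 22.50514
Total PV = 11.91221 + 22.50514 = 34.41735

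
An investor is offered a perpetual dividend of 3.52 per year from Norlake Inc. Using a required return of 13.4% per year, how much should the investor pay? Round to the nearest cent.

26.27

Level perpetuity: PV = C / r = 3.52 / 0.134 = 26.27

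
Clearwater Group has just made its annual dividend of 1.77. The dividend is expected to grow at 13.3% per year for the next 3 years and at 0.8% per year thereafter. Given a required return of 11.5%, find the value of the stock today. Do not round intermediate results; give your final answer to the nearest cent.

D_1 = 2.00541
D_2 = 2.27213
D_3 = 2.57432
Terminal value at year 3: TV = D_3×(1+g_2)/(r−g_2) = 2.59492/0.107 = 24.25156
P_0 = D_1/(1+r)^1 + D_2/(1+r)^2 + D_3/(1+r)^3 + TV/(1+r)^3
    = 1.79857 + 1.82761 + 1.85711 + 17.49505 = 22.97834

22.98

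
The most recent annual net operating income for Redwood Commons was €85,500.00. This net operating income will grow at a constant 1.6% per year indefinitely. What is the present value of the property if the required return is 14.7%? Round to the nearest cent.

€663114.50

D₁ = D₀ × (1 + g) = €85,500.00 × 1.016 = €86,868.0000
Growing perpetuity: P = D₁ / (r − g) = €86,868.0000 / (0.147 − 0.016) = €663,114.50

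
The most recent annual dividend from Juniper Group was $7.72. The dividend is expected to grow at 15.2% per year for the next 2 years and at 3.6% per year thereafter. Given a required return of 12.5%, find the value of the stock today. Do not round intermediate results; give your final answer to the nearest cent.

D_1 = 8.89344
D_2 = 10.24524
Terminal value at year 2: TV = D_2×(1+g_2)/(r−g_2) = 10.61407/0.089 = 119.25923
P_0 = D_1/(1+r)^1 + D_2/(1+r)^2 + TV/(1+r)^2
    = 7.90528 + 8.09501 + 94.22952 = 110.22980

$110.23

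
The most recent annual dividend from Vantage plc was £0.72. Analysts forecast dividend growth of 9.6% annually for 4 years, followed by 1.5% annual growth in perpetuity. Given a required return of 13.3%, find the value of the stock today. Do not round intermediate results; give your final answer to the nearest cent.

£8.08

D_1 = 0.78912
D_2 = 0.86488
D_3 = 0.94790
D_4 = 1.03890
Terminal value at year 4: TV = D_4×(1+g_2)/(r−g_2) = 1.05449/0.118 = 8.93632
P_0 = D_1/(1+r)^1 + D_2/(1+r)^2 + D_3/(1+r)^3 + D_4/(1+r)^4 + TV/(1+r)^4
    = 0.69649 + 0.67374 + 0.65174 + 0.63046 + 5.42299 = 8.07542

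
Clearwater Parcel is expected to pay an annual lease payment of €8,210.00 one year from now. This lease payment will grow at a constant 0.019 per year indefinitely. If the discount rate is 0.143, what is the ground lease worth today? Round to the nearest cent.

€66209.68

Growing perpetuity: P = D₁ / (r − g) = €8,210.0000 / (0.143 − 0.019) = €66,209.68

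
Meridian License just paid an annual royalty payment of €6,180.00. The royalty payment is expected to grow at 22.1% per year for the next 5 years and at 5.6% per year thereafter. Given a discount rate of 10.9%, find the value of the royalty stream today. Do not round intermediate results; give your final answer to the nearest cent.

€240825.56

D_1 = 7545.78000
D_2 = 9213.39738
D_3 = 11249.55820
D_4 = 13735.71056
D_5 = 16771.30260
Terminal value at year 5: TV = D_5×(1+g_2)/(r−g_2) = 17710.49554/0.053 = 334160.29327
P_0 = D_1/(1+r)^1 + D_2/(1+r)^2 + D_3/(1+r)^3 + D_4/(1+r)^4 + D_5/(1+r)^5 + TV/(1+r)^5
    = 6804.12985 + 7491.29174 + 8247.85141 + 9080.81747 + 9997.90634 + 199203.56787 = 240825.56469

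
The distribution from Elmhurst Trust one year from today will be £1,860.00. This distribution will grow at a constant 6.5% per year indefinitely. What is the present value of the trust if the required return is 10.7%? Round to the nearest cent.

Growing perpetuity: P = D₁ / (r − g) = £1,860.0000 / (0.107 − 0.065) = £44,285.71

£44285.71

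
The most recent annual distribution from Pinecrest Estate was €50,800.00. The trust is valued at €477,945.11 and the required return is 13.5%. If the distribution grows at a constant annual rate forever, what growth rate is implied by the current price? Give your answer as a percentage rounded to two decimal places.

P = D₀(1+g)/(r−g) ⇒ P(r−g) = D₀(1+g) ⇒ g(P+D₀) = P·r − D₀
g = (P·r − D₀)/(P + D₀) = (€477,945.11×0.135 − €50,800.00) / (€477,945.11 + €50,800.00) = 0.025953

2.60%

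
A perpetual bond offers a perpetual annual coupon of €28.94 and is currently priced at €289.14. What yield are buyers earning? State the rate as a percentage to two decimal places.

10.01%

P = C/r ⇒ r = C/P = €28.94/€289.14 = 0.100090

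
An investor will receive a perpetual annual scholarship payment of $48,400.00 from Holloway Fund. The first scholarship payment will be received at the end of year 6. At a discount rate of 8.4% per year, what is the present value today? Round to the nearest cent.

$384963.60

Value at end of year 5: C / r = $48,400.00 / 0.084 = $576,190.4762
Discount to today: PV = $576,190.4762 / (1 + 0.084)^5 = $576,190.4762 / 1.496740 = $384,963.60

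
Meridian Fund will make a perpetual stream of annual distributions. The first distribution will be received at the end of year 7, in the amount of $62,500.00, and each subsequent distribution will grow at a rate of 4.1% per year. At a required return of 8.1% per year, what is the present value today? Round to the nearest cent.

Value at end of year 6: C₁ / (r − g) = $62,500.00 / (0.081 − 0.041) = $1,562,500.0000
Discount to today: PV = $1,562,500.0000 / (1 + 0.081)^6 = $1,562,500.0000 / 1.595711 = $979,187.50

$979187.50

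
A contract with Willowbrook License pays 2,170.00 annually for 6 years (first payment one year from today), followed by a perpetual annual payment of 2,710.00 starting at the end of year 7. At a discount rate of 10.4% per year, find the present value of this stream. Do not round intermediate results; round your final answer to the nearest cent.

PV of 6-year annuity: 2,170.00 × [1 − (1+0.104)^−6] / 0.104 = 9341.15364
Perpetuity value at year 6: 2,710.00 / 0.104 = 26057.69231
PV of perpetuity: 26057.69231 / (1+0.104)^6 = 14392.01196
Total PV = 9341.15364 + 14392.01196 = 23733.16560

23733.17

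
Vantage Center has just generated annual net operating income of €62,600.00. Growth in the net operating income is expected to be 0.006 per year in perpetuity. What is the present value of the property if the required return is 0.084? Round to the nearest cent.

€807379.49

D₁ = D₀ × (1 + g) = €62,600.00 × 1.006 = €62,975.6000
Growing perpetuity: P = D₁ / (r − g) = €62,975.6000 / (0.084 − 0.006) = €807,379.49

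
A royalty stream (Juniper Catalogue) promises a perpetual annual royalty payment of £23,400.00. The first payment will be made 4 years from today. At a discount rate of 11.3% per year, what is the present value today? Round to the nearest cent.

Value at end of year 3: C / r = £23,400.00 / 0.113 = £207,079.6460
Discount to today: PV = £207,079.6460 / (1 + 0.113)^3 = £207,079.6460 / 1.378750 = £150,193.77

£150193.77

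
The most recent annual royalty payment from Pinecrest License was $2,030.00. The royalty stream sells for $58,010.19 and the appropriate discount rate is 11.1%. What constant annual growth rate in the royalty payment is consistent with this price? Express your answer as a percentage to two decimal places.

7.34%

P = D₀(1+g)/(r−g) ⇒ P(r−g) = D₀(1+g) ⇒ g(P+D₀) = P·r − D₀
g = (P·r − D₀)/(P + D₀) = ($58,010.19×0.111 − $2,030.00) / ($58,010.19 + $2,030.00) = 0.073436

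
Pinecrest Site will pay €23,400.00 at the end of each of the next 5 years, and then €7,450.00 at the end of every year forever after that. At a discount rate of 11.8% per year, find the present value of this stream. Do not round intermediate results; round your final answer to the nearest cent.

€120917.79

PV of 5-year annuity: €23,400.00 × [1 − (1+0.118)^−5] / 0.118 = 84771.37407
Perpetuity value at year 5: €7,450.00 / 0.118 = 63135.59322
PV of perpetuity: 63135.59322 / (1+0.118)^5 = 36146.41643
Total PV = 84771.37407 + 36146.41643 = 120917.79050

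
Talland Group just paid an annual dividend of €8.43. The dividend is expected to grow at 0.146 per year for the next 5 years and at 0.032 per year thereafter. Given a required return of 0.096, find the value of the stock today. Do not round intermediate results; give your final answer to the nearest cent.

D_1 = 9.66078
D_2 = 11.07125
D_3 = 12.68766
D_4 = 14.54005
D_5 = 16.66290
Terminal value at year 5: TV = D_5×(1+g_2)/(r−g_2) = 17.19612/0.064 = 268.68931
P_0 = D_1/(1+r)^1 + D_2/(1+r)^2 + D_3/(1+r)^3 + D_4/(1+r)^4 + D_5/(1+r)^5 + TV/(1+r)^5
    = 8.81458 + 9.21671 + 9.63718 + 10.07683 + 10.53654 + 169.90166 = 218.18348

€218.18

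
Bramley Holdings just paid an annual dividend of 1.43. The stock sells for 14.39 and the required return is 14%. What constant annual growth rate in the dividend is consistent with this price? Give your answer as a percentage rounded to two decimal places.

3.70%

P = D₀(1+g)/(r−g) ⇒ P(r−g) = D₀(1+g) ⇒ g(P+D₀) = P·r − D₀
g = (P·r − D₀)/(P + D₀) = (14.39×0.14 − 1.43) / (14.39 + 1.43) = 0.036953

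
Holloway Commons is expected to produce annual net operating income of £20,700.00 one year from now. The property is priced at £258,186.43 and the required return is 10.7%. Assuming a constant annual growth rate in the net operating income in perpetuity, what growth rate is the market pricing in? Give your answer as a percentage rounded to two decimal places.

P = D₁/(r−g) ⇒ g = r − D₁/P = 0.107 − £20,700.00/£258,186.43 = 0.026825

2.68%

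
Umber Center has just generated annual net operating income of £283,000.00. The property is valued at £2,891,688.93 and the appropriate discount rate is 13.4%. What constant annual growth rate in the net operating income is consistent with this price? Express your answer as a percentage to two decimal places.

P = D₀(1+g)/(r−g) ⇒ P(r−g) = D₀(1+g) ⇒ g(P+D₀) = P·r − D₀
g = (P·r − D₀)/(P + D₀) = (£2,891,688.93×0.134 − £283,000.00) / (£2,891,688.93 + £283,000.00) = 0.032912

3.29%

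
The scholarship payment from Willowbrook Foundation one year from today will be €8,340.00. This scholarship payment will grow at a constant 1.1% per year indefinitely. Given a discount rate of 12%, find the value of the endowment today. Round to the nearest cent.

Growing perpetuity: P = D₁ / (r − g) = €8,340.0000 / (0.12 − 0.011) = €76,513.76

€76513.76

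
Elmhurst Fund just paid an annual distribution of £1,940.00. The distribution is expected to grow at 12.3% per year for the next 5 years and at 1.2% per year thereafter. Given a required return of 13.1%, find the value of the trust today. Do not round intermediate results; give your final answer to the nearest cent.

£25418.95

D_1 = 2178.62000
D_2 = 2446.59026
D_3 = 2747.52086
D_4 = 3085.46593
D_5 = 3464.97824
Terminal value at year 5: TV = D_5×(1+g_2)/(r−g_2) = 3506.55798/0.119 = 29466.87375
P_0 = D_1/(1+r)^1 + D_2/(1+r)^2 + D_3/(1+r)^3 + D_4/(1+r)^4 + D_5/(1+r)^5 + TV/(1+r)^5
    = 1926.27763 + 1912.65232 + 1899.12340 + 1885.69016 + 1872.35195 + 15922.85857 = 25418.95403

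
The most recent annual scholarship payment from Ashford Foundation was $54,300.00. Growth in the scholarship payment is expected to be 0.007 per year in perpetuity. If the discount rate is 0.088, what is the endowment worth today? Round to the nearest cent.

$675062.96

D₁ = D₀ × (1 + g) = $54,300.00 × 1.007 = $54,680.1000
Growing perpetuity: P = D₁ / (r − g) = $54,680.1000 / (0.088 − 0.007) = $675,062.96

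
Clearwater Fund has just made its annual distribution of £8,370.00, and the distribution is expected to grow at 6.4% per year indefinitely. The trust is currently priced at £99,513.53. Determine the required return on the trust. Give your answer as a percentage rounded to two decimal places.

D₁ = £8,370.00 × 1.064 = £8,905.6800
P = D₁/(r − g) ⇒ r = D₁/P + g = £8,905.6800/£99,513.53 + 0.064 = 0.089492 + 0.064 = 0.153492

15.35%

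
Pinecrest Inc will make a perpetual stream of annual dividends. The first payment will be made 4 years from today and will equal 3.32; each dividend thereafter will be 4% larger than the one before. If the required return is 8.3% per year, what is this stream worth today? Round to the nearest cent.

Value at end of year 3: C₁ / (r − g) = 3.32 / (0.083 − 0.04) = 77.2093
Discount to today: PV = 77.2093 / (1 + 0.083)^3 = 77.2093 / 1.270239 = 60.78

60.78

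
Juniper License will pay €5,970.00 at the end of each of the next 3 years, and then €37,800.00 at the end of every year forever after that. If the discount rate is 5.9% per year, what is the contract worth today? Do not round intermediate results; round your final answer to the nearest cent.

€555438.33

PV of 3-year annuity: €5,970.00 × [1 − (1+0.059)^−3] / 0.059 = 15987.45210
Perpetuity value at year 3: €37,800.00 / 0.059 = 640677.96610
PV of perpetuity: 640677.96610 / (1+0.059)^3 = 539450.88246
Total PV = 15987.45210 + 539450.88246 = 555438.33456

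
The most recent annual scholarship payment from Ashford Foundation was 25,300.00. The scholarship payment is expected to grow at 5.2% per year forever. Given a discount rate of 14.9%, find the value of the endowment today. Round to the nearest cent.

D₁ = D₀ × (1 + g) = 25,300.00 × 1.052 = 26,615.6000
Growing perpetuity: P = D₁ / (r − g) = 26,615.6000 / (0.149 − 0.052) = 274,387.63

274387.63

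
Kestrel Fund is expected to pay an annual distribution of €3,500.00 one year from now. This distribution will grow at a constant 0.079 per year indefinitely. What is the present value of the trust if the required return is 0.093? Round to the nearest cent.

Growing perpetuity: P = D₁ / (r − g) = €3,500.0000 / (0.093 − 0.079) = €250,000.00

€250000.00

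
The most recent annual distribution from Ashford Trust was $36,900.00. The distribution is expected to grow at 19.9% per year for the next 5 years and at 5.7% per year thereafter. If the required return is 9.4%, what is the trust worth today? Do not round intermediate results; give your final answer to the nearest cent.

D_1 = 44243.10000
D_2 = 53047.47690
D_3 = 63603.92480
D_4 = 76261.10584
D_5 = 91437.06590
Terminal value at year 5: TV = D_5×(1+g_2)/(r−g_2) = 96648.97866/0.037 = 2612134.55830
P_0 = D_1/(1+r)^1 + D_2/(1+r)^2 + D_3/(1+r)^3 + D_4/(1+r)^4 + D_5/(1+r)^5 + TV/(1+r)^5
    = 40441.59049 + 44323.09598 + 48577.14084 + 53239.48068 + 58349.30287 + 1666897.65226 = 1911828.26313

$1911828.26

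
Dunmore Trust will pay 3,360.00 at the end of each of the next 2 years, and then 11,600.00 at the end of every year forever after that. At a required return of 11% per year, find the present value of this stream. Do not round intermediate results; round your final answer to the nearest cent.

91343.35

PV of 2-year annuity: 3,360.00 × [1 − (1+0.11)^−2] / 0.11 = 5754.07840
Perpetuity value at year 2: 11,600.00 / 0.11 = 105454.54545
PV of perpetuity: 105454.54545 / (1+0.11)^2 = 85589.27478
Total PV = 5754.07840 + 85589.27478 = 91343.35318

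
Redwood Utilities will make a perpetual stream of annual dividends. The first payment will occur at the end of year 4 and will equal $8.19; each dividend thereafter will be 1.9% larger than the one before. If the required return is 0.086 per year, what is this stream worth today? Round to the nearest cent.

Value at end of year 3: C₁ / (r − g) = $8.19 / (0.086 − 0.019) = $122.2388
Discount to today: PV = $122.2388 / (1 + 0.086)^3 = $122.2388 / 1.280824 = $95.44

$95.44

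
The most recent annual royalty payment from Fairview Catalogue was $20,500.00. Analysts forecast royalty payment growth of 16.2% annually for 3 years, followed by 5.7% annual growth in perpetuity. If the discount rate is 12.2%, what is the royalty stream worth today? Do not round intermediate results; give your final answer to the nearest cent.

D_1 = 23821.00000
D_2 = 27680.00200
D_3 = 32164.16232
Terminal value at year 3: TV = D_3×(1+g_2)/(r−g_2) = 33997.51958/0.065 = 523038.76271
P_0 = D_1/(1+r)^1 + D_2/(1+r)^2 + D_3/(1+r)^3 + TV/(1+r)^3
    = 21230.83779 + 21987.73040 + 22771.60671 + 370301.35833 = 436291.53323

$436291.53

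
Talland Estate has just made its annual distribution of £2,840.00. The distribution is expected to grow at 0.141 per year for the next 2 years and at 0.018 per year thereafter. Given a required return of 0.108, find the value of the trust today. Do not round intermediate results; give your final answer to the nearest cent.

£40001.82

D_1 = 3240.44000
D_2 = 3697.34204
Terminal value at year 2: TV = D_2×(1+g_2)/(r−g_2) = 3763.89420/0.09 = 41821.04663
P_0 = D_1/(1+r)^1 + D_2/(1+r)^2 + TV/(1+r)^2
    = 2924.58484 + 3011.68890 + 34065.54776 = 40001.82150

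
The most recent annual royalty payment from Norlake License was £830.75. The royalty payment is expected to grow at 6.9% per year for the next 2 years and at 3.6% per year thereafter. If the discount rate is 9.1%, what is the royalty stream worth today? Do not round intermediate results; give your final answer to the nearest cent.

D_1 = 888.07175
D_2 = 949.34870
Terminal value at year 2: TV = D_2×(1+g_2)/(r−g_2) = 983.52525/0.055 = 17882.27735
P_0 = D_1/(1+r)^1 + D_2/(1+r)^2 + TV/(1+r)^2
    = 813.99794 + 797.58368 + 15023.57624 = 16635.15785

£16635.16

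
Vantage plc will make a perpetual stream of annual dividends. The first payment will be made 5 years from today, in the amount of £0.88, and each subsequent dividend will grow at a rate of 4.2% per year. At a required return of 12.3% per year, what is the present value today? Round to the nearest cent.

£6.83

Value at end of year 4: C₁ / (r − g) = £0.88 / (0.123 − 0.042) = £10.8642
Discount to today: PV = £10.8642 / (1 + 0.123)^4 = £10.8642 / 1.590446 = £6.83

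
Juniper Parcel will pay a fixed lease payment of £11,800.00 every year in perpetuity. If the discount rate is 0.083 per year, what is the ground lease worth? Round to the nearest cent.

Level perpetuity: PV = C / r = £11,800.00 / 0.083 = £142,168.67

£142168.67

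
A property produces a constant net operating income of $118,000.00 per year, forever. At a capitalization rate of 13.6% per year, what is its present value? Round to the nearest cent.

$867647.06

Level perpetuity: PV = C / r = $118,000.00 / 0.136 = $867,647.06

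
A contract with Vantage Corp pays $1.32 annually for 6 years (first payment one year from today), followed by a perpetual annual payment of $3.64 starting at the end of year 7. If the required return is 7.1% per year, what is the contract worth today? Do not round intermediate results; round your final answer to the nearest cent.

$40.24

PV of 6-year annuity: $1.32 × [1 − (1+0.071)^−6] / 0.071 = 6.27246
Perpetuity value at year 6: $3.64 / 0.071 = 51.26761
PV of perpetuity: 51.26761 / (1+0.071)^6 = 33.97083
Total PV = 6.27246 + 33.97083 = 40.24329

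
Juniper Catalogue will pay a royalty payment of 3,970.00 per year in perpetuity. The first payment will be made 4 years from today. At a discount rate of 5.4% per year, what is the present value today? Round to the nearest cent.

Value at end of year 3: C / r = 3,970.00 / 0.054 = 73,518.5185
Discount to today: PV = 73,518.5185 / (1 + 0.054)^3 = 73,518.5185 / 1.170905 = 62,787.75

62787.75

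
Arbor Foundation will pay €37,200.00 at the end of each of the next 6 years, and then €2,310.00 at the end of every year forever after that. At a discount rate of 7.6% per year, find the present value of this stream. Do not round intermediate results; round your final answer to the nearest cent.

€193663.07

PV of 6-year annuity: €37,200.00 × [1 − (1+0.076)^−6] / 0.076 = 174078.01935
Perpetuity value at year 6: €2,310.00 / 0.076 = 30394.73684
PV of perpetuity: 30394.73684 / (1+0.076)^6 = 19585.05338
Total PV = 174078.01935 + 19585.05338 = 193663.07273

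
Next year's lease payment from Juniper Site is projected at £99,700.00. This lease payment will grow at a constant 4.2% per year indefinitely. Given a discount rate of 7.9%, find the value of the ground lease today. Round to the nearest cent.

Growing perpetuity: P = D₁ / (r − g) = £99,700.0000 / (0.079 − 0.042) = £2,694,594.59

£2694594.59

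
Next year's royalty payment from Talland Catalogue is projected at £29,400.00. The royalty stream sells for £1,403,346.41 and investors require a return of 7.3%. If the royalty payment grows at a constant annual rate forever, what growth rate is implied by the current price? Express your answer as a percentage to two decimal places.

P = D₁/(r−g) ⇒ g = r − D₁/P = 0.073 − £29,400.00/£1,403,346.41 = 0.052050

5.21%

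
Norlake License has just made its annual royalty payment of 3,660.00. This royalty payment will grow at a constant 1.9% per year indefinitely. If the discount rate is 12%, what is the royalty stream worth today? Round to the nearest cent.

D₁ = D₀ × (1 + g) = 3,660.00 × 1.019 = 3,729.5400
Growing perpetuity: P = D₁ / (r − g) = 3,729.5400 / (0.12 − 0.019) = 36,926.14

36926.14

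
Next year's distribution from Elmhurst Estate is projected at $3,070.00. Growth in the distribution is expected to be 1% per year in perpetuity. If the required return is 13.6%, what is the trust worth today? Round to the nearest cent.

Growing perpetuity: P = D₁ / (r − g) = $3,070.0000 / (0.136 − 0.01) = $24,365.08

$24365.08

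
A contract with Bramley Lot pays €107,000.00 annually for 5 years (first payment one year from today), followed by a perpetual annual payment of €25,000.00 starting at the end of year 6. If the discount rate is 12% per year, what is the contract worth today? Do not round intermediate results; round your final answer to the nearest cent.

PV of 5-year annuity: €107,000.00 × [1 − (1+0.12)^−5] / 0.12 = 385711.05365
Perpetuity value at year 5: €25,000.00 / 0.12 = 208333.33333
PV of perpetuity: 208333.33333 / (1+0.12)^5 = 118213.92827
Total PV = 385711.05365 + 118213.92827 = 503924.98193

€503924.98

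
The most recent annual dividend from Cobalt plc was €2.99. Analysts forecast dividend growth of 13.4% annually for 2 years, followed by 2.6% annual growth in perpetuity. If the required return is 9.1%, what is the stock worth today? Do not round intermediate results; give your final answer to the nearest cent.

€57.33

D_1 = 3.39066
D_2 = 3.84501
Terminal value at year 2: TV = D_2×(1+g_2)/(r−g_2) = 3.94498/0.065 = 60.69198
P_0 = D_1/(1+r)^1 + D_2/(1+r)^2 + TV/(1+r)^2
    = 3.10785 + 3.23034 + 50.98962 = 57.32781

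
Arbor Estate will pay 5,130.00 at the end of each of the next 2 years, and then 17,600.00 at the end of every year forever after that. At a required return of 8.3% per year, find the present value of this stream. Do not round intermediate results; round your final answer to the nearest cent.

189902.01

PV of 2-year annuity: 5,130.00 × [1 − (1+0.083)^−2] / 0.083 = 9110.65753
Perpetuity value at year 2: 17,600.00 / 0.083 = 212048.19277
PV of perpetuity: 212048.19277 / (1+0.083)^2 = 180791.35602
Total PV = 9110.65753 + 180791.35602 = 189902.01355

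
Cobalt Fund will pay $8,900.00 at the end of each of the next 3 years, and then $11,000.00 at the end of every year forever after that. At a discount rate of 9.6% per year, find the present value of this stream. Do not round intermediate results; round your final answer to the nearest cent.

$109323.95

PV of 3-year annuity: $8,900.00 × [1 − (1+0.096)^−3] / 0.096 = 22289.77799
Perpetuity value at year 3: $11,000.00 / 0.096 = 114583.33333
PV of perpetuity: 114583.33333 / (1+0.096)^3 = 87034.16953
Total PV = 22289.77799 + 87034.16953 = 109323.94752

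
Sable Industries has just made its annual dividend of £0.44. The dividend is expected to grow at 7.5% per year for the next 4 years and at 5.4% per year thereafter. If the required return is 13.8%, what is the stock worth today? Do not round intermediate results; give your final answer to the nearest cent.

£5.93

D_1 = 0.47300
D_2 = 0.50848
D_3 = 0.54661
D_4 = 0.58761
Terminal value at year 4: TV = D_4×(1+g_2)/(r−g_2) = 0.61934/0.084 = 7.37306
P_0 = D_1/(1+r)^1 + D_2/(1+r)^2 + D_3/(1+r)^3 + D_4/(1+r)^4 + TV/(1+r)^4
    = 0.41564 + 0.39263 + 0.37090 + 0.35036 + 4.39621 = 5.92574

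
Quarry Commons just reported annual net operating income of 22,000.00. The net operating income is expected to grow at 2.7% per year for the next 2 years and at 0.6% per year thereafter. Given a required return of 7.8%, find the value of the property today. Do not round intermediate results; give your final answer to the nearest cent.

D_1 = 22594.00000
D_2 = 23204.03800
Terminal value at year 2: TV = D_2×(1+g_2)/(r−g_2) = 23343.26223/0.072 = 324211.97539
P_0 = D_1/(1+r)^1 + D_2/(1+r)^2 + TV/(1+r)^2
    = 20959.18367 + 19967.60819 + 278991.85893 = 319918.65079

319918.65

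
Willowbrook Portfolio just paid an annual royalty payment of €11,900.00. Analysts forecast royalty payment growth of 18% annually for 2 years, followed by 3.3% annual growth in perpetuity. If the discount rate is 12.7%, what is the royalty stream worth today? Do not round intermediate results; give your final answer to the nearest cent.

D_1 = 14042.00000
D_2 = 16569.56000
Terminal value at year 2: TV = D_2×(1+g_2)/(r−g_2) = 17116.35548/0.094 = 182088.88809
P_0 = D_1/(1+r)^1 + D_2/(1+r)^2 + TV/(1+r)^2
    = 12459.62733 + 13045.57254 + 143362.51521 = 168867.71508

€168867.72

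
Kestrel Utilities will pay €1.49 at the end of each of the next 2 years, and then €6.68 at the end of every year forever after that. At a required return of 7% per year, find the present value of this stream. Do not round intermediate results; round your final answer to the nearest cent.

€86.04

PV of 2-year annuity: €1.49 × [1 − (1+0.07)^−2] / 0.07 = 2.69395
Perpetuity value at year 2: €6.68 / 0.07 = 95.42857
PV of perpetuity: 95.42857 / (1+0.07)^2 = 83.35101
Total PV = 2.69395 + 83.35101 = 86.04496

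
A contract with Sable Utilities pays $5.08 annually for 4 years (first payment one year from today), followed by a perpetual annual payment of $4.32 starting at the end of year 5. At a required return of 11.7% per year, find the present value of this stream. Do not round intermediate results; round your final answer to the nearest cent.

PV of 4-year annuity: $5.08 × [1 − (1+0.117)^−4] / 0.117 = 15.52773
Perpetuity value at year 4: $4.32 / 0.117 = 36.92308
PV of perpetuity: 36.92308 / (1+0.117)^4 = 23.71839
Total PV = 15.52773 + 23.71839 = 39.24612

$39.25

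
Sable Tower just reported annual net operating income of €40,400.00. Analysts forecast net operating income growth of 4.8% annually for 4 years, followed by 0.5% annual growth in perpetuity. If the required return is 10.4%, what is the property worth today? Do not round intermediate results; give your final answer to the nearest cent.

D_1 = 42339.20000
D_2 = 44371.48160
D_3 = 46501.31272
D_4 = 48733.37573
Terminal value at year 4: TV = D_4×(1+g_2)/(r−g_2) = 48977.04261/0.099 = 494717.60208
P_0 = D_1/(1+r)^1 + D_2/(1+r)^2 + D_3/(1+r)^3 + D_4/(1+r)^4 + TV/(1+r)^4
    = 38350.72464 + 36405.39803 + 34558.74740 + 32805.76746 + 333028.24543 = 475148.88296

€475148.88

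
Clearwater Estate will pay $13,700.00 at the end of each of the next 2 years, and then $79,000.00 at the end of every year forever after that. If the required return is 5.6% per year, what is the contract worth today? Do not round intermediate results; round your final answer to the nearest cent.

PV of 2-year annuity: $13,700.00 × [1 − (1+0.056)^−2] / 0.056 = 25258.98186
Perpetuity value at year 2: $79,000.00 / 0.056 = 1410714.28571
PV of perpetuity: 1410714.28571 / (1+0.056)^2 = 1265060.30270
Total PV = 25258.98186 + 1265060.30270 = 1290319.28457

$1290319.28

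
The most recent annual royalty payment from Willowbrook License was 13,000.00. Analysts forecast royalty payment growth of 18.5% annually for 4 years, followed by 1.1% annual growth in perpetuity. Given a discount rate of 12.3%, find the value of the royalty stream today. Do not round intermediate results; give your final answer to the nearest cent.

205073.75

D_1 = 15405.00000
D_2 = 18254.92500
D_3 = 21632.08613
D_4 = 25634.02206
Terminal value at year 4: TV = D_4×(1+g_2)/(r−g_2) = 25915.99630/0.112 = 231392.82411
P_0 = D_1/(1+r)^1 + D_2/(1+r)^2 + D_3/(1+r)^3 + D_4/(1+r)^4 + TV/(1+r)^4
    = 13717.72039 + 14475.06560 + 15274.22327 + 16117.50185 + 145489.23542 = 205073.74652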